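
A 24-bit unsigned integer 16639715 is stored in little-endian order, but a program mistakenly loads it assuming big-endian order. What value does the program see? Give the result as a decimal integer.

16639715 in 24-bit hexadecimal is 0xFDE6E3.
Stored little-endian, the bytes at ascending addresses are E3 E6 FD.
Read back as big-endian, the last byte is least significant, giving 0xE3E6FD.
0xE3E6FD = 14935805.

14935805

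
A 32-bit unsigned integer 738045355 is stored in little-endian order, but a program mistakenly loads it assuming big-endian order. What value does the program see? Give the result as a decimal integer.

2880306475

738045355 in 32-bit hexadecimal is 0x2BFDADAB.
Stored little-endian, the bytes at ascending addresses are AB AD FD 2B.
Read back as big-endian, the last byte is least significant, giving 0xABADFD2B.
0xABADFD2B = 2880306475.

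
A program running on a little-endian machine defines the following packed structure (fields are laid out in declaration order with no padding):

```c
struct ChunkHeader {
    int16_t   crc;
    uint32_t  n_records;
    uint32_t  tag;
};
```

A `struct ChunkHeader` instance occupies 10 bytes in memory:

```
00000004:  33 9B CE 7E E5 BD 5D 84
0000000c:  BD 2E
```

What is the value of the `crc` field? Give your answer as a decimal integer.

`crc` is the first field, at byte offset 0, occupying 2 bytes.
Bytes at offsets 0..1: 33 9B.
Little-endian: lowest address holds the least-significant byte.
Reassemble most-significant byte first: 9B 33 → 0x9B33.
Top bit is set, so as a signed 16-bit value this is 0x9B33 − 2^16 = -25805.

-25805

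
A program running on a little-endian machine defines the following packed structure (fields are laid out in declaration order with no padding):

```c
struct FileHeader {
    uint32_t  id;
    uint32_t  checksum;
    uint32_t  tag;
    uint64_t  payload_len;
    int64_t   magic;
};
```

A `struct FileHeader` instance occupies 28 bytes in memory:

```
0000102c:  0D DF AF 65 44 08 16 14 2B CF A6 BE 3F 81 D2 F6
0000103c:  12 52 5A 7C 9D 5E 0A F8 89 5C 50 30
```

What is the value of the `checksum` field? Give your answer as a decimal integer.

336988228

`checksum` follows `id` (4 bytes), so it starts at byte offset 4 and occupies 4 bytes.
Bytes at offsets 4..7: 44 08 16 14.
Little-endian stores the least-significant byte at the lowest address.
Reassemble most-significant byte first: 14 16 08 44 → 0x14160844.
0x14160844 = 336988228.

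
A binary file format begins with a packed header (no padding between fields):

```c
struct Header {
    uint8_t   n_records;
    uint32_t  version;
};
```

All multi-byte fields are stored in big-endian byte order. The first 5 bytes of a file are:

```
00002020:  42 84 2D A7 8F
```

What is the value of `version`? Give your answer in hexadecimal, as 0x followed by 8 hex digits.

`version` follows `n_records` (1 byte), so it starts at byte offset 1 and occupies 4 bytes.
Bytes at offsets 1..4: 84 2D A7 8F.
Big-endian stores the most-significant byte at the lowest address.
The bytes are already most-significant first: 0x842DA78F.

0x842DA78F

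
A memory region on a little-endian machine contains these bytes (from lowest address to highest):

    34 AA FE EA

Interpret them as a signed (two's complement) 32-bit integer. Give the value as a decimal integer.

-352409036

Little-endian stores the least-significant byte at the lowest address.
Reassemble most-significant byte first: EA FE AA 34 → 0xEAFEAA34.
Top bit is set, so as a signed 32-bit value this is 0xEAFEAA34 − 2^32 = -352409036.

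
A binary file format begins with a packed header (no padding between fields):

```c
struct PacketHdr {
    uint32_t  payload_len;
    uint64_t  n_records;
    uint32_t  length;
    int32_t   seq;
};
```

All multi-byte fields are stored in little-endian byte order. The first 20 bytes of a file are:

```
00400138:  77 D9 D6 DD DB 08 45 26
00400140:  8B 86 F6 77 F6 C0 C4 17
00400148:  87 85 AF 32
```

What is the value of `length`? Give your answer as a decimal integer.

`length` follows `payload_len` (4 B), `n_records` (8 B), so it starts at offset 4 + 8 = 12 and occupies 4 bytes.
Bytes at offsets 12..15: F6 C0 C4 17.
In little-endian order the low byte comes first in memory.
Reassemble most-significant byte first: 17 C4 C0 F6 → 0x17C4C0F6.
0x17C4C0F6 = 398770422.

398770422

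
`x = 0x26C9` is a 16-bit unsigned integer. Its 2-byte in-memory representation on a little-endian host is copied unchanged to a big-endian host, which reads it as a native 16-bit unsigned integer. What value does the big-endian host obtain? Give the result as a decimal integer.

51494

Stored little-endian, the bytes at ascending addresses are C9 26.
Read back as big-endian, the last byte is least significant, giving 0xC926.
0xC926 = 51494.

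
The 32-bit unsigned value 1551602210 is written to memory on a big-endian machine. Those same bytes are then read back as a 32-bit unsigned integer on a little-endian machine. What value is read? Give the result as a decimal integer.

580025180

1551602210 in 32-bit hexadecimal is 0x5C7B9222.
Stored big-endian, the bytes at ascending addresses are 5C 7B 92 22.
Read back as little-endian, the first byte is least significant, giving 0x22927B5C.
0x22927B5C = 580025180.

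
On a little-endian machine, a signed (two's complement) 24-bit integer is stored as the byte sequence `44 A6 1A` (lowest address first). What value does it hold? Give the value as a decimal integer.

1746500

Little-endian stores the least-significant byte at the lowest address.
Reassemble most-significant byte first: 1A A6 44 → 0x1AA644.
0x1AA644 = 1746500.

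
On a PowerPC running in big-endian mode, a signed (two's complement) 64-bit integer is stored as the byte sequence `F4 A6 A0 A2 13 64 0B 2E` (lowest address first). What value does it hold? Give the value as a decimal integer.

Big-endian stores the most-significant byte at the lowest address.
The bytes are already most-significant first: 0xF4A6A0A213640B2E.
Top bit is set, so as a signed 64-bit value this is 0xF4A6A0A213640B2E − 2^64 = -817789664350696658.

-817789664350696658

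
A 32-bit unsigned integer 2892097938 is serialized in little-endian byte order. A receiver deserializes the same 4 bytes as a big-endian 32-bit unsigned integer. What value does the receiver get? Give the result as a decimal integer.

2892097938 in 32-bit hexadecimal is 0xAC61E992.
Stored little-endian, the bytes at ascending addresses are 92 E9 61 AC.
Read back as big-endian, the last byte is least significant, giving 0x92E961AC.
0x92E961AC = 2464768428.

2464768428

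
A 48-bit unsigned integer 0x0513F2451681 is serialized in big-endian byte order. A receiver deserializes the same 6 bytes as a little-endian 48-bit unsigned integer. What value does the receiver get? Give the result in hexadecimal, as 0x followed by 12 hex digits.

Stored big-endian, the bytes at ascending addresses are 05 13 F2 45 16 81.
Read back as little-endian, the first byte is least significant, giving 0x811645F21305.

0x811645F21305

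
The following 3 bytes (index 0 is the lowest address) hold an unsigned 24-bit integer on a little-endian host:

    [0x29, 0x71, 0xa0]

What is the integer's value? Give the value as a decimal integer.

10514729

In little-endian order the low byte comes first in memory.
Reassemble most-significant byte first: A0 71 29 → 0xA07129.
0xA07129 = 10514729.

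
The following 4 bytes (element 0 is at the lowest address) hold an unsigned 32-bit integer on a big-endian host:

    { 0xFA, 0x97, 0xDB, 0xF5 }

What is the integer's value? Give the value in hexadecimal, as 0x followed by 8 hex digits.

0xFA97DBF5

Big-endian stores the most-significant byte at the lowest address.
The bytes are already most-significant first: 0xFA97DBF5.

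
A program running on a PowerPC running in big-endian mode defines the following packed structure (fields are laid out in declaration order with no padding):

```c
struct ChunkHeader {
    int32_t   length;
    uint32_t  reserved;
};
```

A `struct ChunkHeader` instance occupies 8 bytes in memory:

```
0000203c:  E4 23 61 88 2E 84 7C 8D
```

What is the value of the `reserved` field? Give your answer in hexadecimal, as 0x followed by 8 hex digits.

`reserved` follows `length` (4 bytes), so it starts at byte offset 4 and occupies 4 bytes.
Bytes at offsets 4..7: 2E 84 7C 8D.
Big-endian: lowest address holds the most-significant byte.
The bytes are already most-significant first: 0x2E847C8D.

0x2E847C8D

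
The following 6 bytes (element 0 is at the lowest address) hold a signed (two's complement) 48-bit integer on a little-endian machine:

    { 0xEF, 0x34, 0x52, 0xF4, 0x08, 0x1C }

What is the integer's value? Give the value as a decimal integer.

30824784344303

Little-endian: lowest address holds the least-significant byte.
Reassemble most-significant byte first: 1C 08 F4 52 34 EF → 0x1C08F45234EF.
0x1C08F45234EF = 30824784344303.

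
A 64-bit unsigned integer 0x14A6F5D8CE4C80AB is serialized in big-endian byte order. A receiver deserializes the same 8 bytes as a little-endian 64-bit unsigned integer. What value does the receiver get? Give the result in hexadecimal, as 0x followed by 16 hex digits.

Stored big-endian, the bytes at ascending addresses are 14 A6 F5 D8 CE 4C 80 AB.
Read back as little-endian, the first byte is least significant, giving 0xAB804CCED8F5A614.

0xAB804CCED8F5A614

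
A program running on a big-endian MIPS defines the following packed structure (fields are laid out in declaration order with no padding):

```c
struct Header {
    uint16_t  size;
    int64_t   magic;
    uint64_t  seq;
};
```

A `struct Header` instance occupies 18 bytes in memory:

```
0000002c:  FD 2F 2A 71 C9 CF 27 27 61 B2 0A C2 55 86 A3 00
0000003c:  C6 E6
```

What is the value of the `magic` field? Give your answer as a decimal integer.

`magic` follows `size` (2 bytes), so it starts at byte offset 2 and occupies 8 bytes.
Bytes at offsets 2..9: 2A 71 C9 CF 27 27 61 B2.
Big-endian: lowest address holds the most-significant byte.
The bytes are already most-significant first: 0x2A71C9CF272761B2.
0x2A71C9CF272761B2 = 3058447513513583026.

3058447513513583026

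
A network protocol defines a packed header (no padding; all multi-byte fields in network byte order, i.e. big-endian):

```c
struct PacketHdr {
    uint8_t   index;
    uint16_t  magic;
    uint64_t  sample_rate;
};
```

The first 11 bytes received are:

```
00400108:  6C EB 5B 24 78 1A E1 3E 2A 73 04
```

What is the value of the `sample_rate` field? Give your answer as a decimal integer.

2627879937283617540

`sample_rate` follows `index` (1 B), `magic` (2 B), so it starts at offset 1 + 2 = 3 and occupies 8 bytes.
Bytes at offsets 3..10: 24 78 1A E1 3E 2A 73 04.
In big-endian order the high byte comes first in memory.
The bytes are already most-significant first: 0x24781AE13E2A7304.
0x24781AE13E2A7304 = 2627879937283617540.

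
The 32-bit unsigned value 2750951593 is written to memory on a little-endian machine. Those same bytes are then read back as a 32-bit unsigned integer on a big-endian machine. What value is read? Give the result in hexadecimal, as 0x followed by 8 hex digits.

0xA930F8A3

2750951593 in 32-bit hexadecimal is 0xA3F830A9.
Stored little-endian, the bytes at ascending addresses are A9 30 F8 A3.
Read back as big-endian, the last byte is least significant, giving 0xA930F8A3.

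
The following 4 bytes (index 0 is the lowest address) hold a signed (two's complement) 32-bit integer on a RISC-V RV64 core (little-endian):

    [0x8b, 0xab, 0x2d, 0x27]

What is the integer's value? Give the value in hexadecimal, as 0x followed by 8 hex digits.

0x272DAB8B

In little-endian order the low byte comes first in memory.
Reassemble most-significant byte first: 27 2D AB 8B → 0x272DAB8B.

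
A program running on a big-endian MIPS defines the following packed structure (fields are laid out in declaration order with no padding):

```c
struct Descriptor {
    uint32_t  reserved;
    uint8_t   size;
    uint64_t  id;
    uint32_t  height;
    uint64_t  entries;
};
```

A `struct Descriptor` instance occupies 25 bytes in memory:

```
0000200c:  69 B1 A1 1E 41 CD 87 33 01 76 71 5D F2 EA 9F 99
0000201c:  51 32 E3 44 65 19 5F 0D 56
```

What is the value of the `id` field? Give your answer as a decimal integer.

`id` follows `reserved` (4 B), `size` (1 B), so it starts at offset 4 + 1 = 5 and occupies 8 bytes.
Bytes at offsets 5..12: CD 87 33 01 76 71 5D F2.
In big-endian order the high byte comes first in memory.
The bytes are already most-significant first: 0xCD87330176715DF2.
0xCD87330176715DF2 = 14809861981006290418.

14809861981006290418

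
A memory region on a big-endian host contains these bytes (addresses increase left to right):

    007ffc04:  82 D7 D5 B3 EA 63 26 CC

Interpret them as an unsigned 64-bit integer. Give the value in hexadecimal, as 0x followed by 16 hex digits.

Big-endian: lowest address holds the most-significant byte.
The bytes are already most-significant first: 0x82D7D5B3EA6326CC.

0x82D7D5B3EA6326CC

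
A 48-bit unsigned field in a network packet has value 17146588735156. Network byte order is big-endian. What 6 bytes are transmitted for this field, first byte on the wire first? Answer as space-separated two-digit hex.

17146588735156 in hexadecimal, padded to 48 bits, is 0x0F984054A6B4.
Split into bytes (most-significant first): 0F 98 40 54 A6 B4.
In big-endian order the high byte comes first in memory.
So the memory order matches the most-significant-first order: 0F 98 40 54 A6 B4.

0F 98 40 54 A6 B4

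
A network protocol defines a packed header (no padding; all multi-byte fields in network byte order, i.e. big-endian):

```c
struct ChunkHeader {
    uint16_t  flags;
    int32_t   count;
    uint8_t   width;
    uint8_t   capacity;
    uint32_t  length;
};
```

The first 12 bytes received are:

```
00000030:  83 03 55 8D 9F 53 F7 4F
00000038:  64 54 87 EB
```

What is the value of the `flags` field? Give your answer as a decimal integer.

`flags` is the first field, at byte offset 0, occupying 2 bytes.
Bytes at offsets 0..1: 83 03.
Big-endian: lowest address holds the most-significant byte.
The bytes are already most-significant first: 0x8303.
0x8303 = 33539.

33539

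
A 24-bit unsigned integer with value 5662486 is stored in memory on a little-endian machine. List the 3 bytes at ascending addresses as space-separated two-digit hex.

5662486 in hexadecimal, padded to 24 bits, is 0x566716.
Split into bytes (most-significant first): 56 67 16.
In little-endian order the low byte comes first in memory.
So at ascending addresses the bytes are 16 67 56.

16 67 56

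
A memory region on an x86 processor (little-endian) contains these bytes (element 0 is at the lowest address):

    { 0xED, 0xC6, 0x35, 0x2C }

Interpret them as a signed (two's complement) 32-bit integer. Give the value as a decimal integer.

741721837

Little-endian: lowest address holds the least-significant byte.
Reassemble most-significant byte first: 2C 35 C6 ED → 0x2C35C6ED.
0x2C35C6ED = 741721837.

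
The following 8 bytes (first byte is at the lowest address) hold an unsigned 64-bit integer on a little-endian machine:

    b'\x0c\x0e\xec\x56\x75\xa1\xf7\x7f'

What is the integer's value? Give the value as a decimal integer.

9221016287405936140

In little-endian order the low byte comes first in memory.
Reassemble most-significant byte first: 7F F7 A1 75 56 EC 0E 0C → 0x7FF7A17556EC0E0C.
0x7FF7A17556EC0E0C = 9221016287405936140.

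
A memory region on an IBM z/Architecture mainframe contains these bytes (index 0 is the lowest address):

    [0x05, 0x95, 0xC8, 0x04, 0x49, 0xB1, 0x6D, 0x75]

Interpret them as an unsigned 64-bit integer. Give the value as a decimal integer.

402447662461316469

Big-endian: lowest address holds the most-significant byte.
The bytes are already most-significant first: 0x0595C80449B16D75.
0x0595C80449B16D75 = 402447662461316469.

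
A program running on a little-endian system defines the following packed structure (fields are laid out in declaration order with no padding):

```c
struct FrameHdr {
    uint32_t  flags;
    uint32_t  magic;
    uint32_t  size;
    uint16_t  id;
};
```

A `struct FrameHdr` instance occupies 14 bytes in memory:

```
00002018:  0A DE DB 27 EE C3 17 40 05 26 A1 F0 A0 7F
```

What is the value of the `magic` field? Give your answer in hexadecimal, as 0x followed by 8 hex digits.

`magic` follows `flags` (4 bytes), so it starts at byte offset 4 and occupies 4 bytes.
Bytes at offsets 4..7: EE C3 17 40.
Little-endian stores the least-significant byte at the lowest address.
Reassemble most-significant byte first: 40 17 C3 EE → 0x4017C3EE.

0x4017C3EE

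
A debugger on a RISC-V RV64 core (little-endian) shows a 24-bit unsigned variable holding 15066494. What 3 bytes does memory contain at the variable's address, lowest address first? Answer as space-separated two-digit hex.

7E E5 E5

15066494 in hexadecimal, padded to 24 bits, is 0xE5E57E.
Split into bytes (most-significant first): E5 E5 7E.
Little-endian stores the least-significant byte at the lowest address.
So at ascending addresses the bytes are 7E E5 E5.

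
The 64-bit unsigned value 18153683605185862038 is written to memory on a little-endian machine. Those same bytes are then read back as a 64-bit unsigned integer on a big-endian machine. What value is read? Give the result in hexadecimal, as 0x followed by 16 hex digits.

0x9699EF7B0ED7EEFB

18153683605185862038 in 64-bit hexadecimal is 0xFBEED70E7BEF9996.
Stored little-endian, the bytes at ascending addresses are 96 99 EF 7B 0E D7 EE FB.
Read back as big-endian, the last byte is least significant, giving 0x9699EF7B0ED7EEFB.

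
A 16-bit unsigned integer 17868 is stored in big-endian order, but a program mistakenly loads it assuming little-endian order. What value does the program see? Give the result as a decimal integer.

52293

17868 in 16-bit hexadecimal is 0x45CC.
Stored big-endian, the bytes at ascending addresses are 45 CC.
Read back as little-endian, the first byte is least significant, giving 0xCC45.
0xCC45 = 52293.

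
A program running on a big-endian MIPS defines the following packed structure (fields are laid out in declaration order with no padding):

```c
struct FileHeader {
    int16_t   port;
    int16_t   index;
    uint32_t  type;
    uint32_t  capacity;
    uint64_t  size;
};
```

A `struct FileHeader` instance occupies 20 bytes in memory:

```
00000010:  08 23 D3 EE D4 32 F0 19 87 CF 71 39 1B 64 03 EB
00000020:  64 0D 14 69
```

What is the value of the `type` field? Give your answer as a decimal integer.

`type` follows `port` (2 B), `index` (2 B), so it starts at offset 2 + 2 = 4 and occupies 4 bytes.
Bytes at offsets 4..7: D4 32 F0 19.
In big-endian order the high byte comes first in memory.
The bytes are already most-significant first: 0xD432F019.
0xD432F019 = 3560108057.

3560108057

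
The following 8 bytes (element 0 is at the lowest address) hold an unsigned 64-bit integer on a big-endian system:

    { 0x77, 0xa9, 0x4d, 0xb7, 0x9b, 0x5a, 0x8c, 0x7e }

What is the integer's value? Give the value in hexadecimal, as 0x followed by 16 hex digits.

0x77A94DB79B5A8C7E

In big-endian order the high byte comes first in memory.
The bytes are already most-significant first: 0x77A94DB79B5A8C7E.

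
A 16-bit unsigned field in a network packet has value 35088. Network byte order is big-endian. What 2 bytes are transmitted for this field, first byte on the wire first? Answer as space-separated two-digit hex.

89 10

35088 in hexadecimal, padded to 16 bits, is 0x8910.
Split into bytes (most-significant first): 89 10.
Big-endian stores the most-significant byte at the lowest address.
So the memory order matches the most-significant-first order: 89 10.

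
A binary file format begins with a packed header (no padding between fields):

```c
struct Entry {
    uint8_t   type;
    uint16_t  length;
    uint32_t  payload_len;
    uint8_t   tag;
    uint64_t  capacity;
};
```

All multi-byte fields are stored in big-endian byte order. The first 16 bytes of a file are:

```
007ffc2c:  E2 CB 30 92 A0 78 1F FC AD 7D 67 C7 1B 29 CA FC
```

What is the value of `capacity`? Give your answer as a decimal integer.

12501262245502241532

`capacity` follows `type` (1 B), `length` (2 B), `payload_len` (4 B), `tag` (1 B), so it starts at offset 1 + 2 + 4 + 1 = 8 and occupies 8 bytes.
Bytes at offsets 8..15: AD 7D 67 C7 1B 29 CA FC.
Big-endian stores the most-significant byte at the lowest address.
The bytes are already most-significant first: 0xAD7D67C71B29CAFC.
0xAD7D67C71B29CAFC = 12501262245502241532.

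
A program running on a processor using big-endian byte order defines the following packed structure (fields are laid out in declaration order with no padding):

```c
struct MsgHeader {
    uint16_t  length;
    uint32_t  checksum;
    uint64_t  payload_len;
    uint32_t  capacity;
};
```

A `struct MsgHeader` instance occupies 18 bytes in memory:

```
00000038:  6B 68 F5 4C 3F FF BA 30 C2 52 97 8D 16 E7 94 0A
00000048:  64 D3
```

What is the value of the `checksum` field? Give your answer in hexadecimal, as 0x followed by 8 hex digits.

`checksum` follows `length` (2 bytes), so it starts at byte offset 2 and occupies 4 bytes.
Bytes at offsets 2..5: F5 4C 3F FF.
Big-endian: lowest address holds the most-significant byte.
The bytes are already most-significant first: 0xF54C3FFF.

0xF54C3FFF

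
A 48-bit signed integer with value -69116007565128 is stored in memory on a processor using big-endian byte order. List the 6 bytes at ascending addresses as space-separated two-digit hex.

C1 23 AC EB B8 B8

Two's complement of -69116007565128 in 48 bits: 69116007565128 = 0x3EDC53144748; invert → 0xC123ACEBB8B7; add 1 → 0xC123ACEBB8B8.
Split into bytes (most-significant first): C1 23 AC EB B8 B8.
Big-endian stores the most-significant byte at the lowest address.
So the memory order matches the most-significant-first order: C1 23 AC EB B8 B8.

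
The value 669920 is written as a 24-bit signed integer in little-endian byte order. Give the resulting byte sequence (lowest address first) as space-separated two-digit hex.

669920 in hexadecimal, padded to 24 bits, is 0x0A38E0.
Split into bytes (most-significant first): 0A 38 E0.
Little-endian: lowest address holds the least-significant byte.
So at ascending addresses the bytes are E0 38 0A.

E0 38 0A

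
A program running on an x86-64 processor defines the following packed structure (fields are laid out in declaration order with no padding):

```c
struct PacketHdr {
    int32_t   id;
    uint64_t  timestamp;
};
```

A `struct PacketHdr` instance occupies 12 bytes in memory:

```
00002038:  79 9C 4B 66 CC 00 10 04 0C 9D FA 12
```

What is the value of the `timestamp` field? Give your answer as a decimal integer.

1367578111793692876

`timestamp` follows `id` (4 bytes), so it starts at byte offset 4 and occupies 8 bytes.
Bytes at offsets 4..11: CC 00 10 04 0C 9D FA 12.
Little-endian stores the least-significant byte at the lowest address.
Reassemble most-significant byte first: 12 FA 9D 0C 04 10 00 CC → 0x12FA9D0C041000CC.
0x12FA9D0C041000CC = 1367578111793692876.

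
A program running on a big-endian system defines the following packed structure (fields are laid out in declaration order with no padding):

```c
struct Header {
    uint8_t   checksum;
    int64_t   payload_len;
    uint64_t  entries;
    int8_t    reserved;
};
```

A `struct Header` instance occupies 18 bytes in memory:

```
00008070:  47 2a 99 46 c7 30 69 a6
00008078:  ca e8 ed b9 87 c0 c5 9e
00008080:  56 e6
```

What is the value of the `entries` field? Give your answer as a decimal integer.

16784275378985606742

`entries` follows `checksum` (1 B), `payload_len` (8 B), so it starts at offset 1 + 8 = 9 and occupies 8 bytes.
Bytes at offsets 9..16: E8 ED B9 87 C0 C5 9E 56.
In big-endian order the high byte comes first in memory.
The bytes are already most-significant first: 0xE8EDB987C0C59E56.
0xE8EDB987C0C59E56 = 16784275378985606742.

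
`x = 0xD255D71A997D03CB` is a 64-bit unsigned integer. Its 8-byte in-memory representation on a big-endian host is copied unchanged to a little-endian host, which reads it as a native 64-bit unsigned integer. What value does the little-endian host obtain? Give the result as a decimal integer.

Stored big-endian, the bytes at ascending addresses are D2 55 D7 1A 99 7D 03 CB.
Read back as little-endian, the first byte is least significant, giving 0xCB037D991AD755D2.
0xCB037D991AD755D2 = 14628674111163291090.

14628674111163291090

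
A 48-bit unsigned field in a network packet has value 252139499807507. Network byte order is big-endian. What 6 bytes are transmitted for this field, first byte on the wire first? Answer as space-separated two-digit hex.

E5 51 CD 51 E3 13

252139499807507 in hexadecimal, padded to 48 bits, is 0xE551CD51E313.
Split into bytes (most-significant first): E5 51 CD 51 E3 13.
Big-endian stores the most-significant byte at the lowest address.
So the memory order matches the most-significant-first order: E5 51 CD 51 E3 13.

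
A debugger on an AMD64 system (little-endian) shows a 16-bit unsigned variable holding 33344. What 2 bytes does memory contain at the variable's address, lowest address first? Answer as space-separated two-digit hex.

33344 in hexadecimal, padded to 16 bits, is 0x8240.
Split into bytes (most-significant first): 82 40.
Little-endian: lowest address holds the least-significant byte.
So at ascending addresses the bytes are 40 82.

40 82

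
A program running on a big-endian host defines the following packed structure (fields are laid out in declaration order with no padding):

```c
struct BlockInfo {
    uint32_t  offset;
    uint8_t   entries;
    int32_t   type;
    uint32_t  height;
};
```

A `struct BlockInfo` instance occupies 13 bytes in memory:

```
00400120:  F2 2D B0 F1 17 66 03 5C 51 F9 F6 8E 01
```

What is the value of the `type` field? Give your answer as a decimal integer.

`type` follows `offset` (4 B), `entries` (1 B), so it starts at offset 4 + 1 = 5 and occupies 4 bytes.
Bytes at offsets 5..8: 66 03 5C 51.
Big-endian: lowest address holds the most-significant byte.
The bytes are already most-significant first: 0x66035C51.
0x66035C51 = 1711496273.

1711496273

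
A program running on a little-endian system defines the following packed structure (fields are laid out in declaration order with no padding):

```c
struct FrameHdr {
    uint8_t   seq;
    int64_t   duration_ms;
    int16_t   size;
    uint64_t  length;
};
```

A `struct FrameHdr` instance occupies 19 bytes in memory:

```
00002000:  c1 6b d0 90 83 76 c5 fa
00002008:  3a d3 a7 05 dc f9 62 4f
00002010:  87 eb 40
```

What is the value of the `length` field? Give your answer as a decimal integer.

`length` follows `seq` (1 B), `duration_ms` (8 B), `size` (2 B), so it starts at offset 1 + 8 + 2 = 11 and occupies 8 bytes.
Bytes at offsets 11..18: 05 DC F9 62 4F 87 EB 40.
Little-endian: lowest address holds the least-significant byte.
Reassemble most-significant byte first: 40 EB 87 4F 62 F9 DC 05 → 0x40EB874F62F9DC05.
0x40EB874F62F9DC05 = 4677981412987100165.

4677981412987100165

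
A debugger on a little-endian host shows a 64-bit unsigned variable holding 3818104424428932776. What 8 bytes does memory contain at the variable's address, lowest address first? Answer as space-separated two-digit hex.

3818104424428932776 in hexadecimal, padded to 64 bits, is 0x34FCA1BEAD6F0EA8.
Split into bytes (most-significant first): 34 FC A1 BE AD 6F 0E A8.
Little-endian: lowest address holds the least-significant byte.
So at ascending addresses the bytes are A8 0E 6F AD BE A1 FC 34.

A8 0E 6F AD BE A1 FC 34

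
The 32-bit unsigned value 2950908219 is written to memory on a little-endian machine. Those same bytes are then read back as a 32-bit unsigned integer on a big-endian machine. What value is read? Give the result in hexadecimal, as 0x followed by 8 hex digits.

2950908219 in 32-bit hexadecimal is 0xAFE3493B.
Stored little-endian, the bytes at ascending addresses are 3B 49 E3 AF.
Read back as big-endian, the last byte is least significant, giving 0x3B49E3AF.

0x3B49E3AF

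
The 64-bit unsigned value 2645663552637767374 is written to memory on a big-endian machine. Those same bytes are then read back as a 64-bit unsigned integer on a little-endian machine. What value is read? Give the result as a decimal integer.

2645663552637767374 in 64-bit hexadecimal is 0x24B748FBDA2C0ECE.
Stored big-endian, the bytes at ascending addresses are 24 B7 48 FB DA 2C 0E CE.
Read back as little-endian, the first byte is least significant, giving 0xCE0E2CDAFB48B724.
0xCE0E2CDAFB48B724 = 14847854340517443364.

14847854340517443364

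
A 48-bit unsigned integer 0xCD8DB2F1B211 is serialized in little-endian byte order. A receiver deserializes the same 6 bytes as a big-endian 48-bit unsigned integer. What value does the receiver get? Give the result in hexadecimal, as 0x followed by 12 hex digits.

Stored little-endian, the bytes at ascending addresses are 11 B2 F1 B2 8D CD.
Read back as big-endian, the last byte is least significant, giving 0x11B2F1B28DCD.

0x11B2F1B28DCD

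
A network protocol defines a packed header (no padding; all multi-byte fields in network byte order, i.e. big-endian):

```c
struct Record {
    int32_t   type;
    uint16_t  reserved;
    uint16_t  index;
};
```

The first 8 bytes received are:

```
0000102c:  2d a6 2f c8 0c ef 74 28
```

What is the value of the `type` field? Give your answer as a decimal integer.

`type` is the first field, at byte offset 0, occupying 4 bytes.
Bytes at offsets 0..3: 2D A6 2F C8.
Big-endian: lowest address holds the most-significant byte.
The bytes are already most-significant first: 0x2DA62FC8.
0x2DA62FC8 = 765865928.

765865928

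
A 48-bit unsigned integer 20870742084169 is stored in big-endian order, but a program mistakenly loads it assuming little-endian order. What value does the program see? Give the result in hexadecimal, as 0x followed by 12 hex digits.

0x490A2B59FB12

20870742084169 in 48-bit hexadecimal is 0x12FB592B0A49.
Stored big-endian, the bytes at ascending addresses are 12 FB 59 2B 0A 49.
Read back as little-endian, the first byte is least significant, giving 0x490A2B59FB12.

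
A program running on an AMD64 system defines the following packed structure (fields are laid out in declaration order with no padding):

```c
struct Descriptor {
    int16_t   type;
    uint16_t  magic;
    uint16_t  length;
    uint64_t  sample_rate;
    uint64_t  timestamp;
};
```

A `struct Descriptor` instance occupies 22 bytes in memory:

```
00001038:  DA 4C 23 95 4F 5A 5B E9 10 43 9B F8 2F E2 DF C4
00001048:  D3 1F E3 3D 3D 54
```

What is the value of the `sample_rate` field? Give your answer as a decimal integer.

`sample_rate` follows `type` (2 B), `magic` (2 B), `length` (2 B), so it starts at offset 2 + 2 + 2 = 6 and occupies 8 bytes.
Bytes at offsets 6..13: 5B E9 10 43 9B F8 2F E2.
In little-endian order the low byte comes first in memory.
Reassemble most-significant byte first: E2 2F F8 9B 43 10 E9 5B → 0xE22FF89B4310E95B.
0xE22FF89B4310E95B = 16298518922205915483.

16298518922205915483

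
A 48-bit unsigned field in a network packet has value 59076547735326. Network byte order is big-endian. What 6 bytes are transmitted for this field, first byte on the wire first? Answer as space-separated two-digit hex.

35 BA D4 A4 6F 1E

59076547735326 in hexadecimal, padded to 48 bits, is 0x35BAD4A46F1E.
Split into bytes (most-significant first): 35 BA D4 A4 6F 1E.
Big-endian: lowest address holds the most-significant byte.
So the memory order matches the most-significant-first order: 35 BA D4 A4 6F 1E.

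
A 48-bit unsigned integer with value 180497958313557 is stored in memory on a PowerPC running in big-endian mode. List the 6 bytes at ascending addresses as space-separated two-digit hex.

180497958313557 in hexadecimal, padded to 48 bits, is 0xA42974B01E55.
Split into bytes (most-significant first): A4 29 74 B0 1E 55.
Big-endian: lowest address holds the most-significant byte.
So the memory order matches the most-significant-first order: A4 29 74 B0 1E 55.

A4 29 74 B0 1E 55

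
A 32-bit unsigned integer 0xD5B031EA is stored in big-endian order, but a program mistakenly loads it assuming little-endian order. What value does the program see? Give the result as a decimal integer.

Stored big-endian, the bytes at ascending addresses are D5 B0 31 EA.
Read back as little-endian, the first byte is least significant, giving 0xEA31B0D5.
0xEA31B0D5 = 3929125077.

3929125077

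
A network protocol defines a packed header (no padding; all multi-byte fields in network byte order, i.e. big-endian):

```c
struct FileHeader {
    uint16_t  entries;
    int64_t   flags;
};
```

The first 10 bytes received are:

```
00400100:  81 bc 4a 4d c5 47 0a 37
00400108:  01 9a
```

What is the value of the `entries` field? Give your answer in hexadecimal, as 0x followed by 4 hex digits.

`entries` is the first field, at byte offset 0, occupying 2 bytes.
Bytes at offsets 0..1: 81 BC.
In big-endian order the high byte comes first in memory.
The bytes are already most-significant first: 0x81BC.

0x81BC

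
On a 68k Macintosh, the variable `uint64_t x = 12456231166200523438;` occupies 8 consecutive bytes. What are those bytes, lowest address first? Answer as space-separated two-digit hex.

12456231166200523438 in hexadecimal, padded to 64 bits, is 0xACDD6C3FED882AAE.
Split into bytes (most-significant first): AC DD 6C 3F ED 88 2A AE.
In big-endian order the high byte comes first in memory.
So the memory order matches the most-significant-first order: AC DD 6C 3F ED 88 2A AE.

AC DD 6C 3F ED 88 2A AE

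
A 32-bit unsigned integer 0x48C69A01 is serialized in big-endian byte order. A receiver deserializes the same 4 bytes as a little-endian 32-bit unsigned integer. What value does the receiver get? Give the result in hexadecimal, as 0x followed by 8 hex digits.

0x019AC648

Stored big-endian, the bytes at ascending addresses are 48 C6 9A 01.
Read back as little-endian, the first byte is least significant, giving 0x019AC648.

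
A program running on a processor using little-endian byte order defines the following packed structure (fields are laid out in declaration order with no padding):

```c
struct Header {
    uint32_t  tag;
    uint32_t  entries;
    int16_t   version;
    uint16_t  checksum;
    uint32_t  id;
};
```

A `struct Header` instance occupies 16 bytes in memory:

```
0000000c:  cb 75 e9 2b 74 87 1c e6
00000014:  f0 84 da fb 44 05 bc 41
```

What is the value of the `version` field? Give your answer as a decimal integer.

-31504

`version` follows `tag` (4 B), `entries` (4 B), so it starts at offset 4 + 4 = 8 and occupies 2 bytes.
Bytes at offsets 8..9: F0 84.
Little-endian: lowest address holds the least-significant byte.
Reassemble most-significant byte first: 84 F0 → 0x84F0.
Top bit is set, so as a signed 16-bit value this is 0x84F0 − 2^16 = -31504.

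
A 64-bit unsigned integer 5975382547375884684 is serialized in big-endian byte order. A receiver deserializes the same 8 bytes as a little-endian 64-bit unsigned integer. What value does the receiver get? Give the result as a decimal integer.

10126740229580844114

5975382547375884684 in 64-bit hexadecimal is 0x52ECD2C49568898C.
Stored big-endian, the bytes at ascending addresses are 52 EC D2 C4 95 68 89 8C.
Read back as little-endian, the first byte is least significant, giving 0x8C896895C4D2EC52.
0x8C896895C4D2EC52 = 10126740229580844114.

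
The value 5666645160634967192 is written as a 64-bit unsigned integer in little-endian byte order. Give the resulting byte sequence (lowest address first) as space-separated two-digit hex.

98 64 D5 1B C0 F7 A3 4E

5666645160634967192 in hexadecimal, padded to 64 bits, is 0x4EA3F7C01BD56498.
Split into bytes (most-significant first): 4E A3 F7 C0 1B D5 64 98.
In little-endian order the low byte comes first in memory.
So at ascending addresses the bytes are 98 64 D5 1B C0 F7 A3 4E.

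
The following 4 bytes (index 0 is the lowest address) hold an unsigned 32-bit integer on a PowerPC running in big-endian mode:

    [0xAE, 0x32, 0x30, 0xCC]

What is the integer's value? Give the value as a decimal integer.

2922524876

Big-endian: lowest address holds the most-significant byte.
The bytes are already most-significant first: 0xAE3230CC.
0xAE3230CC = 2922524876.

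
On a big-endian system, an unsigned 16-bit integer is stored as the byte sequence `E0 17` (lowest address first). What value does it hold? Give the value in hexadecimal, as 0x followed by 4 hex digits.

Big-endian: lowest address holds the most-significant byte.
The bytes are already most-significant first: 0xE017.

0xE017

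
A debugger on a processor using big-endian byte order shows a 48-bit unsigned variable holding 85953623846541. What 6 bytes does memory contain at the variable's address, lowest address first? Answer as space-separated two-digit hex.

85953623846541 in hexadecimal, padded to 48 bits, is 0x4E2CA3376E8D.
Split into bytes (most-significant first): 4E 2C A3 37 6E 8D.
Big-endian stores the most-significant byte at the lowest address.
So the memory order matches the most-significant-first order: 4E 2C A3 37 6E 8D.

4E 2C A3 37 6E 8D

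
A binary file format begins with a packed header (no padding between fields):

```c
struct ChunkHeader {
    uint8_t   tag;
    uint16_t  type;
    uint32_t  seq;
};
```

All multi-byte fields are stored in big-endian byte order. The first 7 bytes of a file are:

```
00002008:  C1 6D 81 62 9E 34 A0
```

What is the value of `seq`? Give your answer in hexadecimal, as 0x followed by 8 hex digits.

0x629E34A0

`seq` follows `tag` (1 B), `type` (2 B), so it starts at offset 1 + 2 = 3 and occupies 4 bytes.
Bytes at offsets 3..6: 62 9E 34 A0.
In big-endian order the high byte comes first in memory.
The bytes are already most-significant first: 0x629E34A0.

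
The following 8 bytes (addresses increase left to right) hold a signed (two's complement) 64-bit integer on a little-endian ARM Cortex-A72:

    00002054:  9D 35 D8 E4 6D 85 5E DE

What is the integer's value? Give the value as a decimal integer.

-2423352842441443939

In little-endian order the low byte comes first in memory.
Reassemble most-significant byte first: DE 5E 85 6D E4 D8 35 9D → 0xDE5E856DE4D8359D.
Top bit is set, so as a signed 64-bit value this is 0xDE5E856DE4D8359D − 2^64 = -2423352842441443939.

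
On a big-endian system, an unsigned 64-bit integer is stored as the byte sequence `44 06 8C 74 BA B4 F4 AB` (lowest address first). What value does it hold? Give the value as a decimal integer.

Big-endian: lowest address holds the most-significant byte.
The bytes are already most-significant first: 0x44068C74BAB4F4AB.
0x44068C74BAB4F4AB = 4901759677415879851.

4901759677415879851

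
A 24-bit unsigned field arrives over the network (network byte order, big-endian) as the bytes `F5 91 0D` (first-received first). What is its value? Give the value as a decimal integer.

16093453

In big-endian order the high byte comes first in memory.
The bytes are already most-significant first: 0xF5910D.
0xF5910D = 16093453.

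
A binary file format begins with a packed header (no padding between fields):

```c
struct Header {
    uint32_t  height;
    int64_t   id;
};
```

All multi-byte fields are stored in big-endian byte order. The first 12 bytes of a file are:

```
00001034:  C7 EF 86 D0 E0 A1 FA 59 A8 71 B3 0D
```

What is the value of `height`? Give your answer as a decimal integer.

3354363600

`height` is the first field, at byte offset 0, occupying 4 bytes.
Bytes at offsets 0..3: C7 EF 86 D0.
Big-endian: lowest address holds the most-significant byte.
The bytes are already most-significant first: 0xC7EF86D0.
0xC7EF86D0 = 3354363600.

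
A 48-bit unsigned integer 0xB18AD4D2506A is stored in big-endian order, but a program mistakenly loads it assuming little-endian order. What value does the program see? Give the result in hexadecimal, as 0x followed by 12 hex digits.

0x6A50D2D48AB1

Stored big-endian, the bytes at ascending addresses are B1 8A D4 D2 50 6A.
Read back as little-endian, the first byte is least significant, giving 0x6A50D2D48AB1.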